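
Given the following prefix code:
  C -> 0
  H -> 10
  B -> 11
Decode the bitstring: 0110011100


Decoding step by step:
Bits 0 -> C
Bits 11 -> B
Bits 0 -> C
Bits 0 -> C
Bits 11 -> B
Bits 10 -> H
Bits 0 -> C


Decoded message: CBCCBHC


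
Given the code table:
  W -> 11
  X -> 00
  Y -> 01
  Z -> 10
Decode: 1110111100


Decoding:
11 -> W
10 -> Z
11 -> W
11 -> W
00 -> X


Result: WZWWX


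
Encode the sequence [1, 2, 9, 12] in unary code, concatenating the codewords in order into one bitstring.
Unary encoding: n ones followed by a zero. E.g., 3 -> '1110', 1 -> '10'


Encode each number as n ones followed by a terminating 0:
  1 -> 10 (2 bits)
  2 -> 110 (3 bits)
  9 -> 1111111110 (10 bits)
  12 -> 1111111111110 (13 bits)
Total length = 2 + 3 + 10 + 13 = 28 bits.

Unary([1, 2, 9, 12]) = 1011011111111101111111111110 (28 bits)


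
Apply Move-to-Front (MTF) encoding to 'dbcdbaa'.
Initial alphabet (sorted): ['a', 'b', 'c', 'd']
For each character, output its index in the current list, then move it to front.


MTF encoding:
'd': index 3 in ['a', 'b', 'c', 'd'] -> ['d', 'a', 'b', 'c']
'b': index 2 in ['d', 'a', 'b', 'c'] -> ['b', 'd', 'a', 'c']
'c': index 3 in ['b', 'd', 'a', 'c'] -> ['c', 'b', 'd', 'a']
'd': index 2 in ['c', 'b', 'd', 'a'] -> ['d', 'c', 'b', 'a']
'b': index 2 in ['d', 'c', 'b', 'a'] -> ['b', 'd', 'c', 'a']
'a': index 3 in ['b', 'd', 'c', 'a'] -> ['a', 'b', 'd', 'c']
'a': index 0 in ['a', 'b', 'd', 'c'] -> ['a', 'b', 'd', 'c']


Output: [3, 2, 3, 2, 2, 3, 0]


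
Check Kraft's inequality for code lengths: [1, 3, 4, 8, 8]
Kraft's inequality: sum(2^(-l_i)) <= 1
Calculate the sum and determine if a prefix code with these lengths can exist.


Sum = 2^(-1) + 2^(-3) + 2^(-4) + 2^(-8) + 2^(-8)
    = 0.5 + 0.125 + 0.0625 + 0.00390625 + 0.00390625
    = 178/256 = 0.6953125
Since 0.6953125 <= 1, Kraft's inequality IS satisfied.
A prefix code with these lengths CAN exist.

Kraft sum = 0.6953125. Satisfied.


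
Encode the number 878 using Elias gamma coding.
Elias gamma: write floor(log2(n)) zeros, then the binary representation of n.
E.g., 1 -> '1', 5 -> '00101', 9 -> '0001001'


num_bits = floor(log2(878)) + 1 = 10
leading_zeros = num_bits - 1 = 9
binary(878) = 1101101110

Elias gamma(878) = '000000000' + '1101101110' = 0000000001101101110 (19 bits)


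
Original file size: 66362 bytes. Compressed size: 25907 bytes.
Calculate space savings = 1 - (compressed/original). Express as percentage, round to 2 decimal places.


ratio = compressed/original = 25907/66362 = 0.390389
savings = 1 - ratio = 1 - 0.390389 = 0.609611
as a percentage: 0.609611 * 100 = 60.96%

Space savings = 1 - 25907/66362 = 60.96%


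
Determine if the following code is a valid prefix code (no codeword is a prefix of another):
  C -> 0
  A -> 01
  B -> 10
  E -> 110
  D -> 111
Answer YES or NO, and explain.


Checking each pair (does one codeword prefix another?):
  C='0' vs A='01': prefix -- VIOLATION

NO -- this is NOT a valid prefix code. C (0) is a prefix of A (01).


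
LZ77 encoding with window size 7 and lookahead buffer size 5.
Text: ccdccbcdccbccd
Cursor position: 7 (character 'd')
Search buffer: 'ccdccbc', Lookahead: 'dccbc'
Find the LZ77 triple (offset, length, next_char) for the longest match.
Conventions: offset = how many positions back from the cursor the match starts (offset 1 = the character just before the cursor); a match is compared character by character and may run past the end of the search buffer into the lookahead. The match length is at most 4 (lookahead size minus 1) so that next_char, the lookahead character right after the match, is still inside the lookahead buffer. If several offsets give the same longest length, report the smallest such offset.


Try each offset into the search buffer:
  offset=1 (pos 6, char 'c'): match length 0
  offset=2 (pos 5, char 'b'): match length 0
  offset=3 (pos 4, char 'c'): match length 0
  offset=4 (pos 3, char 'c'): match length 0
  offset=5 (pos 2, char 'd'): match length 4
  offset=6 (pos 1, char 'c'): match length 0
  offset=7 (pos 0, char 'c'): match length 0
Longest match has length 4 at offset 5.
next_char = character at position 7 + 4 = 11 -> 'c'

Best match: offset=5, length=4 (matching 'dccb' starting at position 2)
LZ77 triple: (5, 4, 'c')


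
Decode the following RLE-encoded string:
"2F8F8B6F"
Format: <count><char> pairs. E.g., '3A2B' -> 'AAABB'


Expanding each <count><char> pair:
  2F -> 'FF'
  8F -> 'FFFFFFFF'
  8B -> 'BBBBBBBB'
  6F -> 'FFFFFF'

Decoded = FFFFFFFFFFBBBBBBBBFFFFFF


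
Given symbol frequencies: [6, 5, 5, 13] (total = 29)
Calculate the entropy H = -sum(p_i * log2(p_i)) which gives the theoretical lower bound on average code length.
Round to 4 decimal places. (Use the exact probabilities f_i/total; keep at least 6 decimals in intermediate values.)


Per-symbol terms -p_i * log2(p_i) with p_i = f_i/29:
  p = 6/29 = 0.206897: log2(p) = -2.273018, -p*log2(p) = 0.470280
  p = 5/29 = 0.172414: log2(p) = -2.536053, -p*log2(p) = 0.437251
  p = 5/29 = 0.172414: log2(p) = -2.536053, -p*log2(p) = 0.437251
  p = 13/29 = 0.448276: log2(p) = -1.157541, -p*log2(p) = 0.518898
H = 0.470280 + 0.437251 + 0.437251 + 0.518898 = 1.863680

H = 1.8637 bits/symbol


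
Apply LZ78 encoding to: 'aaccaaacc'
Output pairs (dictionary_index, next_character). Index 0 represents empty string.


LZ78 encoding steps:
Dictionary: {0: ''}
Step 1: w='' (idx 0), next='a' -> output (0, 'a'), add 'a' as idx 1
Step 2: w='a' (idx 1), next='c' -> output (1, 'c'), add 'ac' as idx 2
Step 3: w='' (idx 0), next='c' -> output (0, 'c'), add 'c' as idx 3
Step 4: w='a' (idx 1), next='a' -> output (1, 'a'), add 'aa' as idx 4
Step 5: w='ac' (idx 2), next='c' -> output (2, 'c'), add 'acc' as idx 5


Encoded: [(0, 'a'), (1, 'c'), (0, 'c'), (1, 'a'), (2, 'c')]


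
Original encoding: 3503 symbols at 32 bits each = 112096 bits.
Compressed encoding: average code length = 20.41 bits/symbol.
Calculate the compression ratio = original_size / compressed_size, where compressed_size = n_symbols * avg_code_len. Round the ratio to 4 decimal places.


original_size = n_symbols * orig_bits = 3503 * 32 = 112096 bits
compressed_size = n_symbols * avg_code_len = 3503 * 20.41 = 71496.23 bits
ratio = original_size / compressed_size = 112096 / 71496.23 = 1.5679

Compression ratio = 1.5679


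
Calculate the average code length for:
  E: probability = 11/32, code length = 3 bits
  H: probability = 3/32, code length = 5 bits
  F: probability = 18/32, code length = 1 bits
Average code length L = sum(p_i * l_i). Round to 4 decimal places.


Weighted contributions p_i * l_i:
  E: (11/32) * 3 = 33/32
  H: (3/32) * 5 = 15/32
  F: (18/32) * 1 = 18/32
Sum = (33 + 15 + 18)/32 = 66/32

L = 66/32 = 2.0625 bits/symbol


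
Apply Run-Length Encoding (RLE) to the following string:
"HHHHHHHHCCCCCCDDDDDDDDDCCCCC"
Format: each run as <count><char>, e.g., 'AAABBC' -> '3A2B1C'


Scanning runs left to right:
  i=0: run of 'H' x 8 -> '8H'
  i=8: run of 'C' x 6 -> '6C'
  i=14: run of 'D' x 9 -> '9D'
  i=23: run of 'C' x 5 -> '5C'

RLE = 8H6C9D5C


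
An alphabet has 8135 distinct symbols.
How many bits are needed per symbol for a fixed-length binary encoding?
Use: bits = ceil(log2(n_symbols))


log2(8135) = 12.9899
Bracket: 2^12 = 4096 < 8135 <= 2^13 = 8192
So ceil(log2(8135)) = 13

bits = ceil(log2(8135)) = ceil(12.9899) = 13 bits


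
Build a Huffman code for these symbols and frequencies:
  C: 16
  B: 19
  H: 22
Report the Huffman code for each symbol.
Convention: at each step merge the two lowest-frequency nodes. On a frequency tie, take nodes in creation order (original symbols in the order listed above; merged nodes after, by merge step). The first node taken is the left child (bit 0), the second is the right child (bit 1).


Huffman tree construction:
Step 1: Merge C(16) + B(19) = 35
Step 2: Merge H(22) + (C+B)(35) = 57
Read each symbol's code off the tree from the root (left child = 0, right child = 1).

Codes:
  C: 10 (length 2)
  B: 11 (length 2)
  H: 0 (length 1)
Average code length: 92/57 = 1.6140 bits/symbol


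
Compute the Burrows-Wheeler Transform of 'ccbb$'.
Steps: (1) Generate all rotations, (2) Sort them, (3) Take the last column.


Rotations (sorted):
  0: $ccbb -> last char: b
  1: b$ccb -> last char: b
  2: bb$cc -> last char: c
  3: cbb$c -> last char: c
  4: ccbb$ -> last char: $


BWT = bbcc$


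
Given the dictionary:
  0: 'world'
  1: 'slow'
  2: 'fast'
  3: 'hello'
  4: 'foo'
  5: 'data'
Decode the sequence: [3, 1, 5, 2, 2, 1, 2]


Look up each index in the dictionary:
  3 -> 'hello'
  1 -> 'slow'
  5 -> 'data'
  2 -> 'fast'
  2 -> 'fast'
  1 -> 'slow'
  2 -> 'fast'

Decoded: "hello slow data fast fast slow fast"


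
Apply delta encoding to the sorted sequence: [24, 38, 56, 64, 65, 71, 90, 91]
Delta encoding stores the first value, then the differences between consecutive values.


First value: 24
Deltas:
  38 - 24 = 14
  56 - 38 = 18
  64 - 56 = 8
  65 - 64 = 1
  71 - 65 = 6
  90 - 71 = 19
  91 - 90 = 1


Delta encoded: [24, 14, 18, 8, 1, 6, 19, 1]


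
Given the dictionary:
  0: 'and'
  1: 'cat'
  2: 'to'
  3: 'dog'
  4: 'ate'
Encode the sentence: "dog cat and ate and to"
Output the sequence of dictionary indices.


Look up each word in the dictionary:
  'dog' -> 3
  'cat' -> 1
  'and' -> 0
  'ate' -> 4
  'and' -> 0
  'to' -> 2

Encoded: [3, 1, 0, 4, 0, 2]


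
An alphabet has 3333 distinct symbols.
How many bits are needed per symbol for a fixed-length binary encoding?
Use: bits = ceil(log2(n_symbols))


log2(3333) = 11.7026
Bracket: 2^11 = 2048 < 3333 <= 2^12 = 4096
So ceil(log2(3333)) = 12

bits = ceil(log2(3333)) = ceil(11.7026) = 12 bits


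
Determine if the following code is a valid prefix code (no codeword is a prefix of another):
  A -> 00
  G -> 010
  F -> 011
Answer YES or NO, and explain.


Checking each pair (does one codeword prefix another?):
  A='00' vs G='010': no prefix
  A='00' vs F='011': no prefix
  G='010' vs A='00': no prefix
  G='010' vs F='011': no prefix
  F='011' vs A='00': no prefix
  F='011' vs G='010': no prefix
No violation found over all pairs.

YES -- this is a valid prefix code. No codeword is a prefix of any other codeword.


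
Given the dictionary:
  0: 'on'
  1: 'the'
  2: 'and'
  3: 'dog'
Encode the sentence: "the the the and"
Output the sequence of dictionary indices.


Look up each word in the dictionary:
  'the' -> 1
  'the' -> 1
  'the' -> 1
  'and' -> 2

Encoded: [1, 1, 1, 2]


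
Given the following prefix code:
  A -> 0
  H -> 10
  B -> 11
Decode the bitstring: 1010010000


Decoding step by step:
Bits 10 -> H
Bits 10 -> H
Bits 0 -> A
Bits 10 -> H
Bits 0 -> A
Bits 0 -> A
Bits 0 -> A


Decoded message: HHAHAAA


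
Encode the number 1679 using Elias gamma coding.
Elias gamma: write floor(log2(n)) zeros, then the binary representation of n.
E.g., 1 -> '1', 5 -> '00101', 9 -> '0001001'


num_bits = floor(log2(1679)) + 1 = 11
leading_zeros = num_bits - 1 = 10
binary(1679) = 11010001111

Elias gamma(1679) = '0000000000' + '11010001111' = 000000000011010001111 (21 bits)


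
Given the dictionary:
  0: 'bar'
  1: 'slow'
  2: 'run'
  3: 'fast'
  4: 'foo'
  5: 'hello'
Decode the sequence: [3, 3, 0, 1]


Look up each index in the dictionary:
  3 -> 'fast'
  3 -> 'fast'
  0 -> 'bar'
  1 -> 'slow'

Decoded: "fast fast bar slow"


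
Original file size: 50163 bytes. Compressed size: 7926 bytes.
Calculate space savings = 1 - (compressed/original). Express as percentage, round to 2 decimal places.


ratio = compressed/original = 7926/50163 = 0.158005
savings = 1 - ratio = 1 - 0.158005 = 0.841995
as a percentage: 0.841995 * 100 = 84.2%

Space savings = 1 - 7926/50163 = 84.2%


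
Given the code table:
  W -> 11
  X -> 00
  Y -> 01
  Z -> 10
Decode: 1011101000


Decoding:
10 -> Z
11 -> W
10 -> Z
10 -> Z
00 -> X


Result: ZWZZX


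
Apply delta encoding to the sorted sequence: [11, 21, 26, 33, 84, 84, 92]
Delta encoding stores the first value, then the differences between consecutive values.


First value: 11
Deltas:
  21 - 11 = 10
  26 - 21 = 5
  33 - 26 = 7
  84 - 33 = 51
  84 - 84 = 0
  92 - 84 = 8


Delta encoded: [11, 10, 5, 7, 51, 0, 8]


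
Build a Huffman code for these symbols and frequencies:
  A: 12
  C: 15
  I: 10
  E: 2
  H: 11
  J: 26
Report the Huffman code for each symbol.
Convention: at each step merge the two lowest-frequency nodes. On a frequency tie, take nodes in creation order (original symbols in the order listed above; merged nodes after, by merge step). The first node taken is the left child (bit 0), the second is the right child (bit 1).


Huffman tree construction:
Step 1: Merge E(2) + I(10) = 12
Step 2: Merge H(11) + A(12) = 23
Step 3: Merge (E+I)(12) + C(15) = 27
Step 4: Merge (H+A)(23) + J(26) = 49
Step 5: Merge ((E+I)+C)(27) + ((H+A)+J)(49) = 76
Read each symbol's code off the tree from the root (left child = 0, right child = 1).

Codes:
  A: 101 (length 3)
  C: 01 (length 2)
  I: 001 (length 3)
  E: 000 (length 3)
  H: 100 (length 3)
  J: 11 (length 2)
Average code length: 187/76 = 2.4605 bits/symbol


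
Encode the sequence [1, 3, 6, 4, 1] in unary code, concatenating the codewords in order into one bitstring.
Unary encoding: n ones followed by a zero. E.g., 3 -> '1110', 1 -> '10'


Encode each number as n ones followed by a terminating 0:
  1 -> 10 (2 bits)
  3 -> 1110 (4 bits)
  6 -> 1111110 (7 bits)
  4 -> 11110 (5 bits)
  1 -> 10 (2 bits)
Total length = 2 + 4 + 7 + 5 + 2 = 20 bits.

Unary([1, 3, 6, 4, 1]) = 10111011111101111010 (20 bits)


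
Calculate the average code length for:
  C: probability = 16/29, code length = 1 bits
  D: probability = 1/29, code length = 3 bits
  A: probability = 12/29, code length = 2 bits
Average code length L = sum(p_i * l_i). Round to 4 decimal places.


Weighted contributions p_i * l_i:
  C: (16/29) * 1 = 16/29
  D: (1/29) * 3 = 3/29
  A: (12/29) * 2 = 24/29
Sum = (16 + 3 + 24)/29 = 43/29

L = 43/29 = 1.4828 bits/symbol


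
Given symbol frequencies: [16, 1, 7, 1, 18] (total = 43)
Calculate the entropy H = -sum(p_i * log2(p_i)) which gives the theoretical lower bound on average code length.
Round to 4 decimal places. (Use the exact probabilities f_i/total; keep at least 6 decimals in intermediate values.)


Per-symbol terms -p_i * log2(p_i) with p_i = f_i/43:
  p = 16/43 = 0.372093: log2(p) = -1.426265, -p*log2(p) = 0.530703
  p = 1/43 = 0.023256: log2(p) = -5.426265, -p*log2(p) = 0.126192
  p = 7/43 = 0.162791: log2(p) = -2.618910, -p*log2(p) = 0.426334
  p = 1/43 = 0.023256: log2(p) = -5.426265, -p*log2(p) = 0.126192
  p = 18/43 = 0.418605: log2(p) = -1.256340, -p*log2(p) = 0.525910
H = 0.530703 + 0.126192 + 0.426334 + 0.126192 + 0.525910 = 1.735331

H = 1.7353 bits/symbol


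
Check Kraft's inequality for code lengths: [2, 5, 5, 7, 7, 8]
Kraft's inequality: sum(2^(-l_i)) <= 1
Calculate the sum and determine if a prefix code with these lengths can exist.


Sum = 2^(-2) + 2^(-5) + 2^(-5) + 2^(-7) + 2^(-7) + 2^(-8)
    = 0.25 + 0.03125 + 0.03125 + 0.0078125 + 0.0078125 + 0.00390625
    = 85/256 = 0.33203125
Since 0.33203125 <= 1, Kraft's inequality IS satisfied.
A prefix code with these lengths CAN exist.

Kraft sum = 0.33203125. Satisfied.


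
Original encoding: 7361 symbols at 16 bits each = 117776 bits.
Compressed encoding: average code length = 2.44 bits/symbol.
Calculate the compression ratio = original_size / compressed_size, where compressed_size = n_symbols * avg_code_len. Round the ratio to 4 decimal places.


original_size = n_symbols * orig_bits = 7361 * 16 = 117776 bits
compressed_size = n_symbols * avg_code_len = 7361 * 2.44 = 17960.84 bits
ratio = original_size / compressed_size = 117776 / 17960.84 = 6.5574

Compression ratio = 6.5574


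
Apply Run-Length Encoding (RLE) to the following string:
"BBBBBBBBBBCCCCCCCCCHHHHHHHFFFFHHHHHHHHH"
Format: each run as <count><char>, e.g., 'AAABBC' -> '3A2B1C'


Scanning runs left to right:
  i=0: run of 'B' x 10 -> '10B'
  i=10: run of 'C' x 9 -> '9C'
  i=19: run of 'H' x 7 -> '7H'
  i=26: run of 'F' x 4 -> '4F'
  i=30: run of 'H' x 9 -> '9H'

RLE = 10B9C7H4F9H


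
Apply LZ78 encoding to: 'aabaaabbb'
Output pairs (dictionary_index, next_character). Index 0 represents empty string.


LZ78 encoding steps:
Dictionary: {0: ''}
Step 1: w='' (idx 0), next='a' -> output (0, 'a'), add 'a' as idx 1
Step 2: w='a' (idx 1), next='b' -> output (1, 'b'), add 'ab' as idx 2
Step 3: w='a' (idx 1), next='a' -> output (1, 'a'), add 'aa' as idx 3
Step 4: w='ab' (idx 2), next='b' -> output (2, 'b'), add 'abb' as idx 4
Step 5: w='' (idx 0), next='b' -> output (0, 'b'), add 'b' as idx 5


Encoded: [(0, 'a'), (1, 'b'), (1, 'a'), (2, 'b'), (0, 'b')]


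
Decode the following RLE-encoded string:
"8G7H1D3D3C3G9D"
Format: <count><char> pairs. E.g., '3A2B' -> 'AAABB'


Expanding each <count><char> pair:
  8G -> 'GGGGGGGG'
  7H -> 'HHHHHHH'
  1D -> 'D'
  3D -> 'DDD'
  3C -> 'CCC'
  3G -> 'GGG'
  9D -> 'DDDDDDDDD'

Decoded = GGGGGGGGHHHHHHHDDDDCCCGGGDDDDDDDDD


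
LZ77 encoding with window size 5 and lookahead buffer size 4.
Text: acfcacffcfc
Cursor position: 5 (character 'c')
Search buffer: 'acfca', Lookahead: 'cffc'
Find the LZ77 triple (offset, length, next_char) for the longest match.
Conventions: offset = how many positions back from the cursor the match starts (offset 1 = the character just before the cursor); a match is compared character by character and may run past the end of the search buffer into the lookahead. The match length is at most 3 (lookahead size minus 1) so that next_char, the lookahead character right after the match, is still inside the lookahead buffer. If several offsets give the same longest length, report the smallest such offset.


Try each offset into the search buffer:
  offset=1 (pos 4, char 'a'): match length 0
  offset=2 (pos 3, char 'c'): match length 1
  offset=3 (pos 2, char 'f'): match length 0
  offset=4 (pos 1, char 'c'): match length 2
  offset=5 (pos 0, char 'a'): match length 0
Longest match has length 2 at offset 4.
next_char = character at position 5 + 2 = 7 -> 'f'

Best match: offset=4, length=2 (matching 'cf' starting at position 1)
LZ77 triple: (4, 2, 'f')


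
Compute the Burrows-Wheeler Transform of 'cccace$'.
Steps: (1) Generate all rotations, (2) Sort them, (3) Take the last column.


Rotations (sorted):
  0: $cccace -> last char: e
  1: ace$ccc -> last char: c
  2: cace$cc -> last char: c
  3: ccace$c -> last char: c
  4: cccace$ -> last char: $
  5: ce$ccca -> last char: a
  6: e$cccac -> last char: c


BWT = eccc$ac


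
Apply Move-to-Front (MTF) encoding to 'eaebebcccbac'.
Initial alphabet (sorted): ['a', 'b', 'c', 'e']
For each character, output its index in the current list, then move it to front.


MTF encoding:
'e': index 3 in ['a', 'b', 'c', 'e'] -> ['e', 'a', 'b', 'c']
'a': index 1 in ['e', 'a', 'b', 'c'] -> ['a', 'e', 'b', 'c']
'e': index 1 in ['a', 'e', 'b', 'c'] -> ['e', 'a', 'b', 'c']
'b': index 2 in ['e', 'a', 'b', 'c'] -> ['b', 'e', 'a', 'c']
'e': index 1 in ['b', 'e', 'a', 'c'] -> ['e', 'b', 'a', 'c']
'b': index 1 in ['e', 'b', 'a', 'c'] -> ['b', 'e', 'a', 'c']
'c': index 3 in ['b', 'e', 'a', 'c'] -> ['c', 'b', 'e', 'a']
'c': index 0 in ['c', 'b', 'e', 'a'] -> ['c', 'b', 'e', 'a']
'c': index 0 in ['c', 'b', 'e', 'a'] -> ['c', 'b', 'e', 'a']
'b': index 1 in ['c', 'b', 'e', 'a'] -> ['b', 'c', 'e', 'a']
'a': index 3 in ['b', 'c', 'e', 'a'] -> ['a', 'b', 'c', 'e']
'c': index 2 in ['a', 'b', 'c', 'e'] -> ['c', 'a', 'b', 'e']


Output: [3, 1, 1, 2, 1, 1, 3, 0, 0, 1, 3, 2]


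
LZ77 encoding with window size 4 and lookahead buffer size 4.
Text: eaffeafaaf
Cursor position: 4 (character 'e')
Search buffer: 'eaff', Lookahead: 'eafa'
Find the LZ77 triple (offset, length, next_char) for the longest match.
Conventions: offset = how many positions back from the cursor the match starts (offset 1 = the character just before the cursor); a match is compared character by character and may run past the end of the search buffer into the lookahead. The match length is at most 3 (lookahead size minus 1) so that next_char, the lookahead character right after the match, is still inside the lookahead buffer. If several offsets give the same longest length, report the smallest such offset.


Try each offset into the search buffer:
  offset=1 (pos 3, char 'f'): match length 0
  offset=2 (pos 2, char 'f'): match length 0
  offset=3 (pos 1, char 'a'): match length 0
  offset=4 (pos 0, char 'e'): match length 3
Longest match has length 3 at offset 4.
next_char = character at position 4 + 3 = 7 -> 'a'

Best match: offset=4, length=3 (matching 'eaf' starting at position 0)
LZ77 triple: (4, 3, 'a')


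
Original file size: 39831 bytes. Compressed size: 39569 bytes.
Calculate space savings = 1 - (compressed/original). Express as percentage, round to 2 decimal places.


ratio = compressed/original = 39569/39831 = 0.993422
savings = 1 - ratio = 1 - 0.993422 = 0.006578
as a percentage: 0.006578 * 100 = 0.66%

Space savings = 1 - 39569/39831 = 0.66%


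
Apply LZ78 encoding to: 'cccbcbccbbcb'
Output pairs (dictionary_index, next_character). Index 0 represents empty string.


LZ78 encoding steps:
Dictionary: {0: ''}
Step 1: w='' (idx 0), next='c' -> output (0, 'c'), add 'c' as idx 1
Step 2: w='c' (idx 1), next='c' -> output (1, 'c'), add 'cc' as idx 2
Step 3: w='' (idx 0), next='b' -> output (0, 'b'), add 'b' as idx 3
Step 4: w='c' (idx 1), next='b' -> output (1, 'b'), add 'cb' as idx 4
Step 5: w='cc' (idx 2), next='b' -> output (2, 'b'), add 'ccb' as idx 5
Step 6: w='b' (idx 3), next='c' -> output (3, 'c'), add 'bc' as idx 6
Step 7: w='b' (idx 3), end of input -> output (3, '')


Encoded: [(0, 'c'), (1, 'c'), (0, 'b'), (1, 'b'), (2, 'b'), (3, 'c'), (3, '')]


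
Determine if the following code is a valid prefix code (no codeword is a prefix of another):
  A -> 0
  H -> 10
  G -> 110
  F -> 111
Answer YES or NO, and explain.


Checking each pair (does one codeword prefix another?):
  A='0' vs H='10': no prefix
  A='0' vs G='110': no prefix
  A='0' vs F='111': no prefix
  H='10' vs A='0': no prefix
  H='10' vs G='110': no prefix
  H='10' vs F='111': no prefix
  G='110' vs A='0': no prefix
  G='110' vs H='10': no prefix
  G='110' vs F='111': no prefix
  F='111' vs A='0': no prefix
  F='111' vs H='10': no prefix
  F='111' vs G='110': no prefix
No violation found over all pairs.

YES -- this is a valid prefix code. No codeword is a prefix of any other codeword.


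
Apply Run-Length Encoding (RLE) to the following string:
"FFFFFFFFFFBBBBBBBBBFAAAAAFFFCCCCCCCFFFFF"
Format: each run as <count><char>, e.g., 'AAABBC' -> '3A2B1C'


Scanning runs left to right:
  i=0: run of 'F' x 10 -> '10F'
  i=10: run of 'B' x 9 -> '9B'
  i=19: run of 'F' x 1 -> '1F'
  i=20: run of 'A' x 5 -> '5A'
  i=25: run of 'F' x 3 -> '3F'
  i=28: run of 'C' x 7 -> '7C'
  i=35: run of 'F' x 5 -> '5F'

RLE = 10F9B1F5A3F7C5F


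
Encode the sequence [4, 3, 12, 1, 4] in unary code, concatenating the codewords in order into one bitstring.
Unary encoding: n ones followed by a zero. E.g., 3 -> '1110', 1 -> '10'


Encode each number as n ones followed by a terminating 0:
  4 -> 11110 (5 bits)
  3 -> 1110 (4 bits)
  12 -> 1111111111110 (13 bits)
  1 -> 10 (2 bits)
  4 -> 11110 (5 bits)
Total length = 5 + 4 + 13 + 2 + 5 = 29 bits.

Unary([4, 3, 12, 1, 4]) = 11110111011111111111101011110 (29 bits)


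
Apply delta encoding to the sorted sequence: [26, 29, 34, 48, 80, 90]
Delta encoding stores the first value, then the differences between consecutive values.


First value: 26
Deltas:
  29 - 26 = 3
  34 - 29 = 5
  48 - 34 = 14
  80 - 48 = 32
  90 - 80 = 10


Delta encoded: [26, 3, 5, 14, 32, 10]


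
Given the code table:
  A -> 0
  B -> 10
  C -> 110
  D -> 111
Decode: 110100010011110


Decoding:
110 -> C
10 -> B
0 -> A
0 -> A
10 -> B
0 -> A
111 -> D
10 -> B


Result: CBAABADB


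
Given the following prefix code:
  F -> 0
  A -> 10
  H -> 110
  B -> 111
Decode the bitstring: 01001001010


Decoding step by step:
Bits 0 -> F
Bits 10 -> A
Bits 0 -> F
Bits 10 -> A
Bits 0 -> F
Bits 10 -> A
Bits 10 -> A


Decoded message: FAFAFAA


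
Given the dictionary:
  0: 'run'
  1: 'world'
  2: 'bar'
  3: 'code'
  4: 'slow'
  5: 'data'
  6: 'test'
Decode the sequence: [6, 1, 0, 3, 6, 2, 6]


Look up each index in the dictionary:
  6 -> 'test'
  1 -> 'world'
  0 -> 'run'
  3 -> 'code'
  6 -> 'test'
  2 -> 'bar'
  6 -> 'test'

Decoded: "test world run code test bar test"


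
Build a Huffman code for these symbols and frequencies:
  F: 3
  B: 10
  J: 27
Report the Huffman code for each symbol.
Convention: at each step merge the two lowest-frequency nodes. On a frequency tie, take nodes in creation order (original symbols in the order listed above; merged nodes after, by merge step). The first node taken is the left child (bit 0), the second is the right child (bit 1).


Huffman tree construction:
Step 1: Merge F(3) + B(10) = 13
Step 2: Merge (F+B)(13) + J(27) = 40
Read each symbol's code off the tree from the root (left child = 0, right child = 1).

Codes:
  F: 00 (length 2)
  B: 01 (length 2)
  J: 1 (length 1)
Average code length: 53/40 = 1.3250 bits/symbol


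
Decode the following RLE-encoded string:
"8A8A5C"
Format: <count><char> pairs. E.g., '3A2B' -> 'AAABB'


Expanding each <count><char> pair:
  8A -> 'AAAAAAAA'
  8A -> 'AAAAAAAA'
  5C -> 'CCCCC'

Decoded = AAAAAAAAAAAAAAAACCCCC


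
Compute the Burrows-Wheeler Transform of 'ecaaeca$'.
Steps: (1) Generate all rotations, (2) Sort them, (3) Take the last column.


Rotations (sorted):
  0: $ecaaeca -> last char: a
  1: a$ecaaec -> last char: c
  2: aaeca$ec -> last char: c
  3: aeca$eca -> last char: a
  4: ca$ecaae -> last char: e
  5: caaeca$e -> last char: e
  6: eca$ecaa -> last char: a
  7: ecaaeca$ -> last char: $


BWT = accaeea$


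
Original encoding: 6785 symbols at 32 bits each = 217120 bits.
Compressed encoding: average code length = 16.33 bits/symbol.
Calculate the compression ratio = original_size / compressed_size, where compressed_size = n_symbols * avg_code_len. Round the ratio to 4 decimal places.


original_size = n_symbols * orig_bits = 6785 * 32 = 217120 bits
compressed_size = n_symbols * avg_code_len = 6785 * 16.33 = 110799.05 bits
ratio = original_size / compressed_size = 217120 / 110799.05 = 1.9596

Compression ratio = 1.9596


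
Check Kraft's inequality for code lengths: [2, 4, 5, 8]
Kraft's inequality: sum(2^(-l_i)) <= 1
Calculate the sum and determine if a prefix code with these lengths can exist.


Sum = 2^(-2) + 2^(-4) + 2^(-5) + 2^(-8)
    = 0.25 + 0.0625 + 0.03125 + 0.00390625
    = 89/256 = 0.34765625
Since 0.34765625 <= 1, Kraft's inequality IS satisfied.
A prefix code with these lengths CAN exist.

Kraft sum = 0.34765625. Satisfied.


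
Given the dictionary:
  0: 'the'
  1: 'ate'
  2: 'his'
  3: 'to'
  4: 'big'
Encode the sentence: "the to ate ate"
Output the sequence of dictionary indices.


Look up each word in the dictionary:
  'the' -> 0
  'to' -> 3
  'ate' -> 1
  'ate' -> 1

Encoded: [0, 3, 1, 1]


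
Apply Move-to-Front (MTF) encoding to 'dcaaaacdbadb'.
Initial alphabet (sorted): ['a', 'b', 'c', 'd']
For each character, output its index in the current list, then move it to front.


MTF encoding:
'd': index 3 in ['a', 'b', 'c', 'd'] -> ['d', 'a', 'b', 'c']
'c': index 3 in ['d', 'a', 'b', 'c'] -> ['c', 'd', 'a', 'b']
'a': index 2 in ['c', 'd', 'a', 'b'] -> ['a', 'c', 'd', 'b']
'a': index 0 in ['a', 'c', 'd', 'b'] -> ['a', 'c', 'd', 'b']
'a': index 0 in ['a', 'c', 'd', 'b'] -> ['a', 'c', 'd', 'b']
'a': index 0 in ['a', 'c', 'd', 'b'] -> ['a', 'c', 'd', 'b']
'c': index 1 in ['a', 'c', 'd', 'b'] -> ['c', 'a', 'd', 'b']
'd': index 2 in ['c', 'a', 'd', 'b'] -> ['d', 'c', 'a', 'b']
'b': index 3 in ['d', 'c', 'a', 'b'] -> ['b', 'd', 'c', 'a']
'a': index 3 in ['b', 'd', 'c', 'a'] -> ['a', 'b', 'd', 'c']
'd': index 2 in ['a', 'b', 'd', 'c'] -> ['d', 'a', 'b', 'c']
'b': index 2 in ['d', 'a', 'b', 'c'] -> ['b', 'd', 'a', 'c']


Output: [3, 3, 2, 0, 0, 0, 1, 2, 3, 3, 2, 2]


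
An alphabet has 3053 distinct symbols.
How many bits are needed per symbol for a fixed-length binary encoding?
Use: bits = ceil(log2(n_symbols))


log2(3053) = 11.576
Bracket: 2^11 = 2048 < 3053 <= 2^12 = 4096
So ceil(log2(3053)) = 12

bits = ceil(log2(3053)) = ceil(11.576) = 12 bits


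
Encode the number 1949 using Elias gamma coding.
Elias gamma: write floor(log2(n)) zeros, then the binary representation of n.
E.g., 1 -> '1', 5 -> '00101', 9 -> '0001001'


num_bits = floor(log2(1949)) + 1 = 11
leading_zeros = num_bits - 1 = 10
binary(1949) = 11110011101

Elias gamma(1949) = '0000000000' + '11110011101' = 000000000011110011101 (21 bits)


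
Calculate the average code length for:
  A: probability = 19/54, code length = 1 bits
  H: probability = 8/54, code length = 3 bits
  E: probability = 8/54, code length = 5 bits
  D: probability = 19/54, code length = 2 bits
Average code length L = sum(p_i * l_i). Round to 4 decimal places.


Weighted contributions p_i * l_i:
  A: (19/54) * 1 = 19/54
  H: (8/54) * 3 = 24/54
  E: (8/54) * 5 = 40/54
  D: (19/54) * 2 = 38/54
Sum = (19 + 24 + 40 + 38)/54 = 121/54

L = 121/54 = 2.2407 bits/symbol


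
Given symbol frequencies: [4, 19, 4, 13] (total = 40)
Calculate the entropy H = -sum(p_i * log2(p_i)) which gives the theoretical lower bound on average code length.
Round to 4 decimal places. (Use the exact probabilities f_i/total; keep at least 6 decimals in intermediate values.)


Per-symbol terms -p_i * log2(p_i) with p_i = f_i/40:
  p = 4/40 = 0.100000: log2(p) = -3.321928, -p*log2(p) = 0.332193
  p = 19/40 = 0.475000: log2(p) = -1.074001, -p*log2(p) = 0.510150
  p = 4/40 = 0.100000: log2(p) = -3.321928, -p*log2(p) = 0.332193
  p = 13/40 = 0.325000: log2(p) = -1.621488, -p*log2(p) = 0.526984
H = 0.332193 + 0.510150 + 0.332193 + 0.526984 = 1.701520

H = 1.7015 bits/symbol


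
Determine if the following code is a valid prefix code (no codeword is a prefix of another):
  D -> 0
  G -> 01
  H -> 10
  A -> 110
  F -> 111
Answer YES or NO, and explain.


Checking each pair (does one codeword prefix another?):
  D='0' vs G='01': prefix -- VIOLATION

NO -- this is NOT a valid prefix code. D (0) is a prefix of G (01).


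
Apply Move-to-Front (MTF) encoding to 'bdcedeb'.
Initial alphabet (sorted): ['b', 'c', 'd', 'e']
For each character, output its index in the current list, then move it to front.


MTF encoding:
'b': index 0 in ['b', 'c', 'd', 'e'] -> ['b', 'c', 'd', 'e']
'd': index 2 in ['b', 'c', 'd', 'e'] -> ['d', 'b', 'c', 'e']
'c': index 2 in ['d', 'b', 'c', 'e'] -> ['c', 'd', 'b', 'e']
'e': index 3 in ['c', 'd', 'b', 'e'] -> ['e', 'c', 'd', 'b']
'd': index 2 in ['e', 'c', 'd', 'b'] -> ['d', 'e', 'c', 'b']
'e': index 1 in ['d', 'e', 'c', 'b'] -> ['e', 'd', 'c', 'b']
'b': index 3 in ['e', 'd', 'c', 'b'] -> ['b', 'e', 'd', 'c']


Output: [0, 2, 2, 3, 2, 1, 3]


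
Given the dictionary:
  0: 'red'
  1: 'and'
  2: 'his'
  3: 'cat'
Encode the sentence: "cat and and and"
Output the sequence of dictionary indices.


Look up each word in the dictionary:
  'cat' -> 3
  'and' -> 1
  'and' -> 1
  'and' -> 1

Encoded: [3, 1, 1, 1]


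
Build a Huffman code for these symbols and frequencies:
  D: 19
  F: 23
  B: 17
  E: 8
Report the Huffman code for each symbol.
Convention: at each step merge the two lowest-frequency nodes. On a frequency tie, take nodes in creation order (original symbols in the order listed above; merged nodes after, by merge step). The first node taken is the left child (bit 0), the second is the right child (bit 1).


Huffman tree construction:
Step 1: Merge E(8) + B(17) = 25
Step 2: Merge D(19) + F(23) = 42
Step 3: Merge (E+B)(25) + (D+F)(42) = 67
Read each symbol's code off the tree from the root (left child = 0, right child = 1).

Codes:
  D: 10 (length 2)
  F: 11 (length 2)
  B: 01 (length 2)
  E: 00 (length 2)
Average code length: 134/67 = 2.0000 bits/symbol


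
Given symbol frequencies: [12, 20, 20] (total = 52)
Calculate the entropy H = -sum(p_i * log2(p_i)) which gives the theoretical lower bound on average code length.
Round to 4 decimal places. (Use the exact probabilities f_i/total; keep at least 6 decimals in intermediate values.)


Per-symbol terms -p_i * log2(p_i) with p_i = f_i/52:
  p = 12/52 = 0.230769: log2(p) = -2.115477, -p*log2(p) = 0.488187
  p = 20/52 = 0.384615: log2(p) = -1.378512, -p*log2(p) = 0.530197
  p = 20/52 = 0.384615: log2(p) = -1.378512, -p*log2(p) = 0.530197
H = 0.488187 + 0.530197 + 0.530197 = 1.548581

H = 1.5486 bits/symbol


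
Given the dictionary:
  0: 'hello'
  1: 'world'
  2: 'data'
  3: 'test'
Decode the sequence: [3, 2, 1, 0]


Look up each index in the dictionary:
  3 -> 'test'
  2 -> 'data'
  1 -> 'world'
  0 -> 'hello'

Decoded: "test data world hello"


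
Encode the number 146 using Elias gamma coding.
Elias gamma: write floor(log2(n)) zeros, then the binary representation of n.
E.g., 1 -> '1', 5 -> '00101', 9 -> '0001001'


num_bits = floor(log2(146)) + 1 = 8
leading_zeros = num_bits - 1 = 7
binary(146) = 10010010

Elias gamma(146) = '0000000' + '10010010' = 000000010010010 (15 bits)


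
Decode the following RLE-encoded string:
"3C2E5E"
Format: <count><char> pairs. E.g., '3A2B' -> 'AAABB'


Expanding each <count><char> pair:
  3C -> 'CCC'
  2E -> 'EE'
  5E -> 'EEEEE'

Decoded = CCCEEEEEEE


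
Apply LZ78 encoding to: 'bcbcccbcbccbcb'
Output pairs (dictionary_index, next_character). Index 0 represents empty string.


LZ78 encoding steps:
Dictionary: {0: ''}
Step 1: w='' (idx 0), next='b' -> output (0, 'b'), add 'b' as idx 1
Step 2: w='' (idx 0), next='c' -> output (0, 'c'), add 'c' as idx 2
Step 3: w='b' (idx 1), next='c' -> output (1, 'c'), add 'bc' as idx 3
Step 4: w='c' (idx 2), next='c' -> output (2, 'c'), add 'cc' as idx 4
Step 5: w='bc' (idx 3), next='b' -> output (3, 'b'), add 'bcb' as idx 5
Step 6: w='cc' (idx 4), next='b' -> output (4, 'b'), add 'ccb' as idx 6
Step 7: w='c' (idx 2), next='b' -> output (2, 'b'), add 'cb' as idx 7


Encoded: [(0, 'b'), (0, 'c'), (1, 'c'), (2, 'c'), (3, 'b'), (4, 'b'), (2, 'b')]


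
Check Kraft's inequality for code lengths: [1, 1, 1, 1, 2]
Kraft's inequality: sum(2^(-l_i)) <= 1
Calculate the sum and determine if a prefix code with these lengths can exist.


Sum = 2^(-1) + 2^(-1) + 2^(-1) + 2^(-1) + 2^(-2)
    = 0.5 + 0.5 + 0.5 + 0.5 + 0.25
    = 9/4 = 2.25
Since 2.25 > 1, Kraft's inequality is NOT satisfied.
A prefix code with these lengths CANNOT exist.

Kraft sum = 2.25. Not satisfied.


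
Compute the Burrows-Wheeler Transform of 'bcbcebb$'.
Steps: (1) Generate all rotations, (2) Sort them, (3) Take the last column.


Rotations (sorted):
  0: $bcbcebb -> last char: b
  1: b$bcbceb -> last char: b
  2: bb$bcbce -> last char: e
  3: bcbcebb$ -> last char: $
  4: bcebb$bc -> last char: c
  5: cbcebb$b -> last char: b
  6: cebb$bcb -> last char: b
  7: ebb$bcbc -> last char: c


BWT = bbe$cbbc


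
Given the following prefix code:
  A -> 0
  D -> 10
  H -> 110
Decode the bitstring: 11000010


Decoding step by step:
Bits 110 -> H
Bits 0 -> A
Bits 0 -> A
Bits 0 -> A
Bits 10 -> D


Decoded message: HAAAD


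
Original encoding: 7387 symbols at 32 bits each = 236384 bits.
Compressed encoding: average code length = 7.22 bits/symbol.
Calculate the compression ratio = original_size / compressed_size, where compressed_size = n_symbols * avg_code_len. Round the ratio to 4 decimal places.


original_size = n_symbols * orig_bits = 7387 * 32 = 236384 bits
compressed_size = n_symbols * avg_code_len = 7387 * 7.22 = 53334.14 bits
ratio = original_size / compressed_size = 236384 / 53334.14 = 4.4321

Compression ratio = 4.4321


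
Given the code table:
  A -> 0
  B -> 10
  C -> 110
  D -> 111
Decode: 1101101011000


Decoding:
110 -> C
110 -> C
10 -> B
110 -> C
0 -> A
0 -> A


Result: CCBCAA


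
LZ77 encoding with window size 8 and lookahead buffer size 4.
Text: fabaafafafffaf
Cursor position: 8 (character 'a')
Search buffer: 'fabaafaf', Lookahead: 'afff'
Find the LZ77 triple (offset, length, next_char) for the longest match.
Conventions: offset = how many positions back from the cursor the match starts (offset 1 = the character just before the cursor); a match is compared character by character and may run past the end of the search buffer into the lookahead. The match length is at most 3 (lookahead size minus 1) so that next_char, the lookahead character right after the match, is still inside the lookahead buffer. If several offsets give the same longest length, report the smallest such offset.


Try each offset into the search buffer:
  offset=1 (pos 7, char 'f'): match length 0
  offset=2 (pos 6, char 'a'): match length 2
  offset=3 (pos 5, char 'f'): match length 0
  offset=4 (pos 4, char 'a'): match length 2
  offset=5 (pos 3, char 'a'): match length 1
  offset=6 (pos 2, char 'b'): match length 0
  offset=7 (pos 1, char 'a'): match length 1
  offset=8 (pos 0, char 'f'): match length 0
Longest match has length 2, found at offsets 2, 4; take the smallest, offset 2.
next_char = character at position 8 + 2 = 10 -> 'f'

Best match: offset=2, length=2 (matching 'af' starting at position 6)
LZ77 triple: (2, 2, 'f')


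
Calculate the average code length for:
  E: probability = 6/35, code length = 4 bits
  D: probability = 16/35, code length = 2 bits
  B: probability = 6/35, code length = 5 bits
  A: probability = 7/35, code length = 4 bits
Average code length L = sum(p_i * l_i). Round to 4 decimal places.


Weighted contributions p_i * l_i:
  E: (6/35) * 4 = 24/35
  D: (16/35) * 2 = 32/35
  B: (6/35) * 5 = 30/35
  A: (7/35) * 4 = 28/35
Sum = (24 + 32 + 30 + 28)/35 = 114/35

L = 114/35 = 3.2571 bits/symbol


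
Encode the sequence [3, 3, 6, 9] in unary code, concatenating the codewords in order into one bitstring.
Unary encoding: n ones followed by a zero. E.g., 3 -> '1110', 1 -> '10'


Encode each number as n ones followed by a terminating 0:
  3 -> 1110 (4 bits)
  3 -> 1110 (4 bits)
  6 -> 1111110 (7 bits)
  9 -> 1111111110 (10 bits)
Total length = 4 + 4 + 7 + 10 = 25 bits.

Unary([3, 3, 6, 9]) = 1110111011111101111111110 (25 bits)


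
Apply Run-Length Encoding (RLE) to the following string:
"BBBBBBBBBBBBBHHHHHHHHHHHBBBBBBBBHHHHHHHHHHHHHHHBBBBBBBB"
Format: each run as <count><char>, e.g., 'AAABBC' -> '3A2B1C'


Scanning runs left to right:
  i=0: run of 'B' x 13 -> '13B'
  i=13: run of 'H' x 11 -> '11H'
  i=24: run of 'B' x 8 -> '8B'
  i=32: run of 'H' x 15 -> '15H'
  i=47: run of 'B' x 8 -> '8B'

RLE = 13B11H8B15H8B


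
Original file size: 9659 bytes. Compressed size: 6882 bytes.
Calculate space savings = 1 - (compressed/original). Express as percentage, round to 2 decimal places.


ratio = compressed/original = 6882/9659 = 0.712496
savings = 1 - ratio = 1 - 0.712496 = 0.287504
as a percentage: 0.287504 * 100 = 28.75%

Space savings = 1 - 6882/9659 = 28.75%


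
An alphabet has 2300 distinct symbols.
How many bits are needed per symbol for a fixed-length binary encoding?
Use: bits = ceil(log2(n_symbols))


log2(2300) = 11.1674
Bracket: 2^11 = 2048 < 2300 <= 2^12 = 4096
So ceil(log2(2300)) = 12

bits = ceil(log2(2300)) = ceil(11.1674) = 12 bits


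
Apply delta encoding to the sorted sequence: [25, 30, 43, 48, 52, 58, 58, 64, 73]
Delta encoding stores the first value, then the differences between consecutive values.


First value: 25
Deltas:
  30 - 25 = 5
  43 - 30 = 13
  48 - 43 = 5
  52 - 48 = 4
  58 - 52 = 6
  58 - 58 = 0
  64 - 58 = 6
  73 - 64 = 9


Delta encoded: [25, 5, 13, 5, 4, 6, 0, 6, 9]


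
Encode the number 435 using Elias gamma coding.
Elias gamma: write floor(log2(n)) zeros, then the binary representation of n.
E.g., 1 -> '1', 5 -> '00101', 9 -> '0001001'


num_bits = floor(log2(435)) + 1 = 9
leading_zeros = num_bits - 1 = 8
binary(435) = 110110011

Elias gamma(435) = '00000000' + '110110011' = 00000000110110011 (17 bits)


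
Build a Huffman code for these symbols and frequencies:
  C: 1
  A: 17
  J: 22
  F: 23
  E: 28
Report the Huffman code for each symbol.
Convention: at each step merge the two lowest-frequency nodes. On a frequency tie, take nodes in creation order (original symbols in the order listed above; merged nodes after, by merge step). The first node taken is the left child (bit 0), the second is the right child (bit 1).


Huffman tree construction:
Step 1: Merge C(1) + A(17) = 18
Step 2: Merge (C+A)(18) + J(22) = 40
Step 3: Merge F(23) + E(28) = 51
Step 4: Merge ((C+A)+J)(40) + (F+E)(51) = 91
Read each symbol's code off the tree from the root (left child = 0, right child = 1).

Codes:
  C: 000 (length 3)
  A: 001 (length 3)
  J: 01 (length 2)
  F: 10 (length 2)
  E: 11 (length 2)
Average code length: 200/91 = 2.1978 bits/symbol
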